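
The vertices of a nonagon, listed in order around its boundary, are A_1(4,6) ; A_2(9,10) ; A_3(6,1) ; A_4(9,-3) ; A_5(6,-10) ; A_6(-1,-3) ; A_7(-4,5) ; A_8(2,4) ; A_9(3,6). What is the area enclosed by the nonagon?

Apply Gauss's area formula: 2A = Σ (x_i·y_{i+1} − x_{i+1}·y_i), indices taken mod 9.
Σ = (-14) + (-51) + (-27) + (-72) + (-28) + (-17) + (-26) + (0) + (-6) = -241
Area = |Σ|/2 = 120.5.

120.5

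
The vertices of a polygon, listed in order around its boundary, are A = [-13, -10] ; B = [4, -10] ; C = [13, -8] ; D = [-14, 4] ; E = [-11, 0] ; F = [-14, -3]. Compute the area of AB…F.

193

Apply the shoelace formula: 2A = Σ (x_i·y_{i+1} − x_{i+1}·y_i), indices taken mod 6.
Cross-terms: 170, 98, -60, 44, 33, 101  ⇒  Σ = 386
Area = |Σ|/2 = 193.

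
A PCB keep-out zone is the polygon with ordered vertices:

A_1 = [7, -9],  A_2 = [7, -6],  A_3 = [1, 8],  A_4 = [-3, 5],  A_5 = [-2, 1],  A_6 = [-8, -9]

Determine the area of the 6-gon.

Cross-terms: 21, 62, 29, 7, 26, 135  ⇒  Σ = 280
Area = |Σ|/2 = 140.

140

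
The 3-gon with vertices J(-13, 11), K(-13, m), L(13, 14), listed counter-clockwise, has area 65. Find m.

6

Write out the shoelace sum; only the two edges meeting at K involve m:
2·Area = [((-13)·m − (-13)·11) + ((-13)·14 − 13·m)] + 325
       = -26·m + 286 = 130
⇒ m = 6.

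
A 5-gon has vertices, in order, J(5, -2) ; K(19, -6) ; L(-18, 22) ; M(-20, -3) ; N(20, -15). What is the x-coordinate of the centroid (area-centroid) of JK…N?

Apply the shoelace formula. First the cross-terms c_i = x_i·y_{i+1} − x_{i+1}·y_i:
  8, 310, 494, 360, 35  ⇒  2A = 1207, A = 603.5.
Then Σ (x_i + x_{i+1})·c_i = -17395, so x̄ = -17395 / (6·603.5) = -245/51.

-245/51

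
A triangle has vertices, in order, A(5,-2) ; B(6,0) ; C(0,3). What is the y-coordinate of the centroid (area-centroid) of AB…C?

1/3

Apply the shoelace formula. First the cross-terms c_i = x_i·y_{i+1} − x_{i+1}·y_i:
  12, 18, -15  ⇒  2A = 15, A = 7.5.
Then Σ (y_i + y_{i+1})·c_i = 15, so ȳ = 15 / (6·7.5) = 1/3.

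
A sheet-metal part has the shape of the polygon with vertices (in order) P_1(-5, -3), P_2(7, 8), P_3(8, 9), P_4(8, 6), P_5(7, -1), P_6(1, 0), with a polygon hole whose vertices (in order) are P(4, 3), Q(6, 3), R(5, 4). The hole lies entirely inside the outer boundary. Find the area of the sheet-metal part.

Outer boundary:
Apply the surveyor's formula: 2A = Σ (x_i·y_{i+1} − x_{i+1}·y_i), indices taken mod 6.
Σ = (-19) + (-1) + (-24) + (-50) + (1) + (-3) = -96
Area = |Σ|/2 = 48.
Hole:
Apply the shoelace (surveyor's) formula: 2A = Σ (x_i·y_{i+1} − x_{i+1}·y_i), indices taken mod 3.
Σ = (-6) + (9) + (-1) = 2
Area = |Σ|/2 = 1.
Net area = 48 − 1 = 47.

47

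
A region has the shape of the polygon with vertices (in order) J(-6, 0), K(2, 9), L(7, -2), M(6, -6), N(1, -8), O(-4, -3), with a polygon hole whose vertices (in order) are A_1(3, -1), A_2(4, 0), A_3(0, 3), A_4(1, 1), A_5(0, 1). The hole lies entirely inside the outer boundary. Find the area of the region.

117.5

Outer boundary:
J→K: (-6)(9) − (2)(0) = -54
K→L: (2)(-2) − (7)(9) = -67
L→M: (7)(-6) − (6)(-2) = -30
M→N: (6)(-8) − (1)(-6) = -42
N→O: (1)(-3) − (-4)(-8) = -35
O→J: (-4)(0) − (-6)(-3) = -18
Σ = -246
Area = |Σ|/2 = 123.
Hole:
Apply the shoelace (surveyor's) formula: 2A = Σ (x_i·y_{i+1} − x_{i+1}·y_i), indices taken mod 5.
Cross-terms: 4, 12, -3, 1, -3  ⇒  Σ = 11
Area = |Σ|/2 = 5.5.
Net area = 123 − 5.5 = 117.5.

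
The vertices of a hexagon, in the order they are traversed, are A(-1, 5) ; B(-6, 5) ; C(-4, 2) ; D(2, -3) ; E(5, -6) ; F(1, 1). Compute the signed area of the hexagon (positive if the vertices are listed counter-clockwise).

Σ = (25) + (8) + (8) + (3) + (11) + (6) = 61
Signed area = Σ/2 = 30.5 (positive ⇒ counter-clockwise traversal).

30.5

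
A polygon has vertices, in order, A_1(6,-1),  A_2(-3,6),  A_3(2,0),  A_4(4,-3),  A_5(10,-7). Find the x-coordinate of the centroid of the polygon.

205/49

Apply the shoelace formula. First the cross-terms c_i = x_i·y_{i+1} − x_{i+1}·y_i:
  33, -12, -6, 2, 32  ⇒  2A = 49, A = 24.5.
Then Σ (x_i + x_{i+1})·c_i = 615, so x̄ = 615 / (6·24.5) = 205/49.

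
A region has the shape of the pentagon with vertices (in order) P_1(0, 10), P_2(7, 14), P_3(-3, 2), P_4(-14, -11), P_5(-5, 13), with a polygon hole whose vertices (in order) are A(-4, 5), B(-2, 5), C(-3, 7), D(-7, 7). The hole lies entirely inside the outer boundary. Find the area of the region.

Outer boundary:
Σ = (-70) + (56) + (61) + (-237) + (-50) = -240
Area = |Σ|/2 = 120.
Hole:
Σ = (-10) + (1) + (28) + (-7) = 12
Area = |Σ|/2 = 6.
Net area = 120 − 6 = 114.

114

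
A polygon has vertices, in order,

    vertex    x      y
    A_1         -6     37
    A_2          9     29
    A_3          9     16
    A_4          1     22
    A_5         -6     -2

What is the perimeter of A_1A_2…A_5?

|A_1A_2| = √((15)² + (-8)²) = √289 = 17
|A_2A_3| = √((0)² + (-13)²) = √169 = 13
|A_3A_4| = √((-8)² + (6)²) = √100 = 10
|A_4A_5| = √((-7)² + (-24)²) = √625 = 25
|A_5A_1| = √((0)² + (39)²) = √1521 = 39
Perimeter = 17 + 13 + 10 + 25 + 39 = 104.

104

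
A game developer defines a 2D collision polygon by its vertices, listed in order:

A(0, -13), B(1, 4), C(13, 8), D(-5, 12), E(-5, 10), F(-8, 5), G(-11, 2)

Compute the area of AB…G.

206

Apply the shoelace formula: 2A = Σ (x_i·y_{i+1} − x_{i+1}·y_i), indices taken mod 7.
Cross-terms: 13, -44, 196, 10, 55, 39, 143  ⇒  Σ = 412
Area = |Σ|/2 = 206.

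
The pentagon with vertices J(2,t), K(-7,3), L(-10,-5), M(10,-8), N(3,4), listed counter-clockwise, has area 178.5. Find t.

The doubled signed area Σ (x_i y_{i+1} − x_{i+1} y_i) is linear in t.
With t=0 it equals 257; the coefficient of t is 10 (from the two edges through J).
So 10·t + 257 = 2·178.5 = 357 ⇒ t = 10.

10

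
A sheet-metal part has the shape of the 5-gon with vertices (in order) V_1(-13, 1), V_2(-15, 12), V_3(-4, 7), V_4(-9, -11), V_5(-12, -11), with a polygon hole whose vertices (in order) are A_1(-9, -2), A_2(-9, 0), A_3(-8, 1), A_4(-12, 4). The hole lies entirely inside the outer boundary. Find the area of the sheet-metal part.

133

Outer boundary:
Cross-terms: -141, -57, 107, -33, -155  ⇒  Σ = -279
Area = |Σ|/2 = 139.5.
Hole:
A_1→A_2: (-9)(0) − (-9)(-2) = -18
A_2→A_3: (-9)(1) − (-8)(0) = -9
A_3→A_4: (-8)(4) − (-12)(1) = -20
A_4→A_1: (-12)(-2) − (-9)(4) = 60
Σ = 13
Area = |Σ|/2 = 6.5.
Net area = 139.5 − 6.5 = 133.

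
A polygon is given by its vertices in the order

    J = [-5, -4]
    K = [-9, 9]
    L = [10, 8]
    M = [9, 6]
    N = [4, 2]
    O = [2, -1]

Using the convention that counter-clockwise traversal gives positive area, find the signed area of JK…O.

-141

Apply the surveyor's formula: 2A = Σ (x_i·y_{i+1} − x_{i+1}·y_i), indices taken mod 6.
Cross-terms: -81, -162, -12, -6, -8, -13  ⇒  Σ = -282
Signed area = Σ/2 = -141 (negative ⇒ clockwise traversal).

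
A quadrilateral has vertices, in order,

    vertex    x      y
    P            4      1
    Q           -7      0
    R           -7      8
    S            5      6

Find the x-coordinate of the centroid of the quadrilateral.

-1.68

Apply Gauss's area formula. First the cross-terms c_i = x_i·y_{i+1} − x_{i+1}·y_i:
  7, -56, -82, -19  ⇒  2A = -150, A = -75.
Then Σ (x_i + x_{i+1})·c_i = 756, so x̄ = 756 / (6·(-75)) = -1.68.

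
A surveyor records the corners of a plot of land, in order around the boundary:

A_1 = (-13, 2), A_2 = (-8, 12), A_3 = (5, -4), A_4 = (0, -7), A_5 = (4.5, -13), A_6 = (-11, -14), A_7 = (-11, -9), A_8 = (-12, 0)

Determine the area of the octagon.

Σ = (-140) + (-28) + (-35) + (31.5) + (-206) + (-55) + (-108) + (-24) = -564.5
Area = |Σ|/2 = 282.25.

282.25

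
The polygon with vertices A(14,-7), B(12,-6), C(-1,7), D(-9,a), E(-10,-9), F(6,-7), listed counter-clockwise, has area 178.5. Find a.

Write out the shoelace sum; only the two edges meeting at D involve a:
2·Area = [((-1)·a − (-9)·7) + ((-9)·(-9) − (-10)·a)] + 258
       = 9·a + 402 = 357
⇒ a = -5.

-5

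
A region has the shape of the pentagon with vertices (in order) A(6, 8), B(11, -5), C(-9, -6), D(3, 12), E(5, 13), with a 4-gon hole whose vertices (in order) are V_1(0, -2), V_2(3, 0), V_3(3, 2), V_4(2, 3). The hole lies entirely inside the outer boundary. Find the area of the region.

182.5

Outer boundary:
Apply the surveyor's formula: 2A = Σ (x_i·y_{i+1} − x_{i+1}·y_i), indices taken mod 5.
Σ = (-118) + (-111) + (-90) + (-21) + (-38) = -378
Area = |Σ|/2 = 189.
Hole:
Cross-terms: 6, 6, 5, -4  ⇒  Σ = 13
Area = |Σ|/2 = 6.5.
Net area = 189 − 6.5 = 182.5.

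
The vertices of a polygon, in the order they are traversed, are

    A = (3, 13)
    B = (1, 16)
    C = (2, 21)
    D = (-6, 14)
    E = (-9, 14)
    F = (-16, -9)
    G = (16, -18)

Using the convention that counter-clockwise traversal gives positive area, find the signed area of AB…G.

609.5

A→B: (3)(16) − (1)(13) = 35
B→C: (1)(21) − (2)(16) = -11
C→D: (2)(14) − (-6)(21) = 154
D→E: (-6)(14) − (-9)(14) = 42
E→F: (-9)(-9) − (-16)(14) = 305
F→G: (-16)(-18) − (16)(-9) = 432
G→A: (16)(13) − (3)(-18) = 262
Σ = 1219
Signed area = Σ/2 = 609.5 (positive ⇒ counter-clockwise traversal).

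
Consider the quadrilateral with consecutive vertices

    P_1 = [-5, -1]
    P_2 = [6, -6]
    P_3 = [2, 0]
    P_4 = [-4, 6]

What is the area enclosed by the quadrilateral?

47

Apply Gauss's area formula: 2A = Σ (x_i·y_{i+1} − x_{i+1}·y_i), indices taken mod 4.
Cross-terms: 36, 12, 12, 34  ⇒  Σ = 94
Area = |Σ|/2 = 47.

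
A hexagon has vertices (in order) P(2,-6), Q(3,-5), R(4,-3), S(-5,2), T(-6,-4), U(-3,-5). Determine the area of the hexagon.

45

Apply the shoelace formula: 2A = Σ (x_i·y_{i+1} − x_{i+1}·y_i), indices taken mod 6.
P→Q: (2)(-5) − (3)(-6) = 8
Q→R: (3)(-3) − (4)(-5) = 11
R→S: (4)(2) − (-5)(-3) = -7
S→T: (-5)(-4) − (-6)(2) = 32
T→U: (-6)(-5) − (-3)(-4) = 18
U→P: (-3)(-6) − (2)(-5) = 28
Σ = 90
Area = |Σ|/2 = 45.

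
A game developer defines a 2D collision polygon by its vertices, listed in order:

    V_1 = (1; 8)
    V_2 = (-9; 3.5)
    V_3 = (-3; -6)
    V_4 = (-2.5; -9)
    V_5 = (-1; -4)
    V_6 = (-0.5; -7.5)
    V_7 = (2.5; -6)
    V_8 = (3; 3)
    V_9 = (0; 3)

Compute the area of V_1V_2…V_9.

105.875

Apply the surveyor's formula: 2A = Σ (x_i·y_{i+1} − x_{i+1}·y_i), indices taken mod 9.
Σ = (75.5) + (64.5) + (12) + (1) + (5.5) + (21.75) + (25.5) + (9) + (-3) = 211.75
Area = |Σ|/2 = 105.875.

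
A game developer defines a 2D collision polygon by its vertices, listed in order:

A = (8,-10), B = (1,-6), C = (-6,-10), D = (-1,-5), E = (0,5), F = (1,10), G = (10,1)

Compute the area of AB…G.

140.5

A→B: (8)(-6) − (1)(-10) = -38
B→C: (1)(-10) − (-6)(-6) = -46
C→D: (-6)(-5) − (-1)(-10) = 20
D→E: (-1)(5) − (0)(-5) = -5
E→F: (0)(10) − (1)(5) = -5
F→G: (1)(1) − (10)(10) = -99
G→A: (10)(-10) − (8)(1) = -108
Σ = -281
Area = |Σ|/2 = 140.5.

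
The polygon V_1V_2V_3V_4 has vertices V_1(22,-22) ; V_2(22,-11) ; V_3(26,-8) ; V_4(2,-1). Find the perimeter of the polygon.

70

|V_1V_2| = √((0)² + (11)²) = √121 = 11
|V_2V_3| = √((4)² + (3)²) = √25 = 5
|V_3V_4| = √((-24)² + (7)²) = √625 = 25
|V_4V_1| = √((20)² + (-21)²) = √841 = 29
Perimeter = 11 + 5 + 25 + 29 = 70.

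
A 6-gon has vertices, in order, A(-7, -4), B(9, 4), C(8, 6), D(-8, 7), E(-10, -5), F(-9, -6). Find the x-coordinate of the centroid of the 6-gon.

Apply Gauss's area formula. First the cross-terms c_i = x_i·y_{i+1} − x_{i+1}·y_i:
  8, 22, 104, 110, 15, -6  ⇒  2A = 253, A = 126.5.
Then Σ (x_i + x_{i+1})·c_i = -1779, so x̄ = -1779 / (6·126.5) = -593/253.

-593/253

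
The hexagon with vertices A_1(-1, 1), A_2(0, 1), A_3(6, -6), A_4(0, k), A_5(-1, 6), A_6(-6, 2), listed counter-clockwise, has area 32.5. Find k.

6

The doubled signed area Σ (x_i y_{i+1} − x_{i+1} y_i) is linear in k.
With k=0 it equals 23; the coefficient of k is 7 (from the two edges through A_4).
So 7·k + 23 = 2·32.5 = 65 ⇒ k = 6.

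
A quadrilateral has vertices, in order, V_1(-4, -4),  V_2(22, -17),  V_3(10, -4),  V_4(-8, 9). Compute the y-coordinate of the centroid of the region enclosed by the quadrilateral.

Apply Gauss's area formula. First the cross-terms c_i = x_i·y_{i+1} − x_{i+1}·y_i:
  156, 82, 58, 68  ⇒  2A = 364, A = 182.
Then Σ (y_i + y_{i+1})·c_i = -4368, so ȳ = -4368 / (6·182) = -4.

-4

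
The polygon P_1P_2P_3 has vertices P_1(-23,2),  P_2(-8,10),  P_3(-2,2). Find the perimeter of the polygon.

48

|P_1P_2| = √((15)² + (8)²) = √289 = 17
|P_2P_3| = √((6)² + (-8)²) = √100 = 10
|P_3P_1| = √((-21)² + (0)²) = √441 = 21
Perimeter = 17 + 10 + 21 = 48.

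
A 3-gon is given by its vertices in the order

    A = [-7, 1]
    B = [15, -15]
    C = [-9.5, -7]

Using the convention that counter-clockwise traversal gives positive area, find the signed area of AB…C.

Σ = (90) + (-247.5) + (-58.5) = -216
Signed area = Σ/2 = -108 (negative ⇒ clockwise traversal).

-108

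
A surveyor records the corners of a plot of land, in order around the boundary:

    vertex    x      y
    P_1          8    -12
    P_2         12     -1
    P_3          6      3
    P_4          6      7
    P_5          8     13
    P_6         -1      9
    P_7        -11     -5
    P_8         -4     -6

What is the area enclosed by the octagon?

Apply the shoelace formula: 2A = Σ (x_i·y_{i+1} − x_{i+1}·y_i), indices taken mod 8.
Cross-terms: 136, 42, 24, 22, 85, 104, 46, 96  ⇒  Σ = 555
Area = |Σ|/2 = 277.5.

277.5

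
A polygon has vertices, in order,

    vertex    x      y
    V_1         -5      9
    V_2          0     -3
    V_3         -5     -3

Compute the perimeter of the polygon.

|V_1V_2| = √((5)² + (-12)²) = √169 = 13
|V_2V_3| = √((-5)² + (0)²) = √25 = 5
|V_3V_1| = √((0)² + (12)²) = √144 = 12
Perimeter = 13 + 5 + 12 = 30.

30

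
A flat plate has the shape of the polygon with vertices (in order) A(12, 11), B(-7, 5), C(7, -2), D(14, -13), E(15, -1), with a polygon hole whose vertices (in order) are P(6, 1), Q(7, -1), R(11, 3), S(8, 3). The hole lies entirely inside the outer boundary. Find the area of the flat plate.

196.5

Outer boundary:
Apply the shoelace (surveyor's) formula: 2A = Σ (x_i·y_{i+1} − x_{i+1}·y_i), indices taken mod 5.
Σ = (137) + (-21) + (-63) + (181) + (177) = 411
Area = |Σ|/2 = 205.5.
Hole:
Cross-terms: -13, 32, 9, -10  ⇒  Σ = 18
Area = |Σ|/2 = 9.
Net area = 205.5 − 9 = 196.5.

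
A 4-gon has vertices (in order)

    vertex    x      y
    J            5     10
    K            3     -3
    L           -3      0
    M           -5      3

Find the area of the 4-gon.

64

Apply the shoelace formula: 2A = Σ (x_i·y_{i+1} − x_{i+1}·y_i), indices taken mod 4.
J→K: (5)(-3) − (3)(10) = -45
K→L: (3)(0) − (-3)(-3) = -9
L→M: (-3)(3) − (-5)(0) = -9
M→J: (-5)(10) − (5)(3) = -65
Σ = -128
Area = |Σ|/2 = 64.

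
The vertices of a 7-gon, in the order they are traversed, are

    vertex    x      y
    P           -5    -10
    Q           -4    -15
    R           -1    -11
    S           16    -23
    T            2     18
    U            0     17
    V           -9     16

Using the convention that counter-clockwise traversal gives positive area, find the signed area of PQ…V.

477

Σ = (35) + (29) + (199) + (334) + (34) + (153) + (170) = 954
Signed area = Σ/2 = 477 (positive ⇒ counter-clockwise traversal).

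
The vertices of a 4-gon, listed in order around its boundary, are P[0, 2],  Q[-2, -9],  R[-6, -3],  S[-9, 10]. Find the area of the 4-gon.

74.5

Σ = (4) + (-48) + (-87) + (-18) = -149
Area = |Σ|/2 = 74.5.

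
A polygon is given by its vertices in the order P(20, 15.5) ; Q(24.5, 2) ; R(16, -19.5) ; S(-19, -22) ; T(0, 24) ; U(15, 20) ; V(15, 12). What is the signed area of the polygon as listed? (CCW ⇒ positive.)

-1257.75

Σ = (-339.75) + (-509.75) + (-722.5) + (-456) + (-360) + (-120) + (-7.5) = -2515.5
Signed area = Σ/2 = -1257.75 (negative ⇒ clockwise traversal).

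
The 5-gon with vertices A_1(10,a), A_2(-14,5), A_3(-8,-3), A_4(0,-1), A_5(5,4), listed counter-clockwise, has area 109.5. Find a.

6

The doubled signed area Σ (x_i y_{i+1} − x_{i+1} y_i) is linear in a.
With a=0 it equals 105; the coefficient of a is 19 (from the two edges through A_1).
So 19·a + 105 = 2·109.5 = 219 ⇒ a = 6.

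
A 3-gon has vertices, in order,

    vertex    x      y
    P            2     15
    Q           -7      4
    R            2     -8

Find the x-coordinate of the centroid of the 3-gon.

Apply the shoelace (surveyor's) formula. First the cross-terms c_i = x_i·y_{i+1} − x_{i+1}·y_i:
  113, 48, 46  ⇒  2A = 207, A = 103.5.
Then Σ (x_i + x_{i+1})·c_i = -621, so x̄ = -621 / (6·103.5) = -1.

-1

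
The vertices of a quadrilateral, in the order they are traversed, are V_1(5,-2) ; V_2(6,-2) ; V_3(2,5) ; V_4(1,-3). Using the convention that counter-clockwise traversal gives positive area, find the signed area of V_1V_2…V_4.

19

Σ = (2) + (34) + (-11) + (13) = 38
Signed area = Σ/2 = 19 (positive ⇒ counter-clockwise traversal).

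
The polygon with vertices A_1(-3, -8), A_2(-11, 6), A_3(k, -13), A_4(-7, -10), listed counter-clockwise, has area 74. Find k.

Write out the shoelace sum; only the two edges meeting at A_3 involve k:
2·Area = [((-11)·(-13) − k·6) + (k·(-10) − (-7)·(-13))] + -80
       = -16·k + -28 = 148
⇒ k = -11.

-11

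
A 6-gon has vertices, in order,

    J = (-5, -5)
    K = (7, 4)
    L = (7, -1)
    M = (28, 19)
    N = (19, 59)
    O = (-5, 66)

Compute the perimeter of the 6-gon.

186

|JK| = √((12)² + (9)²) = √225 = 15
|KL| = √((0)² + (-5)²) = √25 = 5
|LM| = √((21)² + (20)²) = √841 = 29
|MN| = √((-9)² + (40)²) = √1681 = 41
|NO| = √((-24)² + (7)²) = √625 = 25
|OJ| = √((0)² + (-71)²) = √5041 = 71
Perimeter = 15 + 5 + 29 + 41 + 25 + 71 = 186.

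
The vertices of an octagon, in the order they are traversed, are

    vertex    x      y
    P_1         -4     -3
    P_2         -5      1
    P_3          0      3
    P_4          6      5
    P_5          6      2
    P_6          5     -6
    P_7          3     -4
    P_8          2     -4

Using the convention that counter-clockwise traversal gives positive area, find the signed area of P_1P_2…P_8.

Apply the shoelace (surveyor's) formula: 2A = Σ (x_i·y_{i+1} − x_{i+1}·y_i), indices taken mod 8.
P_1→P_2: (-4)(1) − (-5)(-3) = -19
P_2→P_3: (-5)(3) − (0)(1) = -15
P_3→P_4: (0)(5) − (6)(3) = -18
P_4→P_5: (6)(2) − (6)(5) = -18
P_5→P_6: (6)(-6) − (5)(2) = -46
P_6→P_7: (5)(-4) − (3)(-6) = -2
P_7→P_8: (3)(-4) − (2)(-4) = -4
P_8→P_1: (2)(-3) − (-4)(-4) = -22
Σ = -144
Signed area = Σ/2 = -72 (negative ⇒ clockwise traversal).

-72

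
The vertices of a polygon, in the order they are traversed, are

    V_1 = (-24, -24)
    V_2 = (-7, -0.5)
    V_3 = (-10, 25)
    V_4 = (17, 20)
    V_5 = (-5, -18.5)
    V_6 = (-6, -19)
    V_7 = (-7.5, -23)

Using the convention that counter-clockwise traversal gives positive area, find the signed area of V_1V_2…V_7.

-784

Apply the surveyor's formula: 2A = Σ (x_i·y_{i+1} − x_{i+1}·y_i), indices taken mod 7.
V_1→V_2: (-24)(-0.5) − (-7)(-24) = -156
V_2→V_3: (-7)(25) − (-10)(-0.5) = -180
V_3→V_4: (-10)(20) − (17)(25) = -625
V_4→V_5: (17)(-18.5) − (-5)(20) = -214.5
V_5→V_6: (-5)(-19) − (-6)(-18.5) = -16
V_6→V_7: (-6)(-23) − (-7.5)(-19) = -4.5
V_7→V_1: (-7.5)(-24) − (-24)(-23) = -372
Σ = -1568
Signed area = Σ/2 = -784 (negative ⇒ clockwise traversal).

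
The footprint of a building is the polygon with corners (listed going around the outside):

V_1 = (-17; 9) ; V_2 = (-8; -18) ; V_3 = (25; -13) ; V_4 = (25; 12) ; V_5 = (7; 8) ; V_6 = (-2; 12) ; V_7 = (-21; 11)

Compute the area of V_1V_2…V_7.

1000.5

Apply the shoelace (surveyor's) formula: 2A = Σ (x_i·y_{i+1} − x_{i+1}·y_i), indices taken mod 7.
Cross-terms: 378, 554, 625, 116, 100, 230, -2  ⇒  Σ = 2001
Area = |Σ|/2 = 1000.5.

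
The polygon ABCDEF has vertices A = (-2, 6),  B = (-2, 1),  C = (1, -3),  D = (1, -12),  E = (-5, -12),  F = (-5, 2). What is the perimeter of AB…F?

44

|AB| = √((0)² + (-5)²) = √25 = 5
|BC| = √((3)² + (-4)²) = √25 = 5
|CD| = √((0)² + (-9)²) = √81 = 9
|DE| = √((-6)² + (0)²) = √36 = 6
|EF| = √((0)² + (14)²) = √196 = 14
|FA| = √((3)² + (4)²) = √25 = 5
Perimeter = 5 + 5 + 9 + 6 + 14 + 5 = 44.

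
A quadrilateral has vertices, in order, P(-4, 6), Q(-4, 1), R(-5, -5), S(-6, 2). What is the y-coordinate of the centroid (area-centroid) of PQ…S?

Apply Gauss's area formula. First the cross-terms c_i = x_i·y_{i+1} − x_{i+1}·y_i:
  20, 25, -40, -28  ⇒  2A = -23, A = -11.5.
Then Σ (y_i + y_{i+1})·c_i = -64, so ȳ = -64 / (6·(-11.5)) = 64/69.

64/69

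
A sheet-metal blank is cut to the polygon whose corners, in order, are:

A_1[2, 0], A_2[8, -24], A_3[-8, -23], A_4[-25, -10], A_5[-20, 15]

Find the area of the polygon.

762

Apply the shoelace (surveyor's) formula: 2A = Σ (x_i·y_{i+1} − x_{i+1}·y_i), indices taken mod 5.
A_1→A_2: (2)(-24) − (8)(0) = -48
A_2→A_3: (8)(-23) − (-8)(-24) = -376
A_3→A_4: (-8)(-10) − (-25)(-23) = -495
A_4→A_5: (-25)(15) − (-20)(-10) = -575
A_5→A_1: (-20)(0) − (2)(15) = -30
Σ = -1524
Area = |Σ|/2 = 762.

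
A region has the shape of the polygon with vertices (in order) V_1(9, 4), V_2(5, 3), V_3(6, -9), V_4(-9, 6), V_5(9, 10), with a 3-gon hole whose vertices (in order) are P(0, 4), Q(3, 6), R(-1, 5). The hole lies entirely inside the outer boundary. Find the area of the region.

147

Outer boundary:
Cross-terms: 7, -63, -45, -144, -54  ⇒  Σ = -299
Area = |Σ|/2 = 149.5.
Hole:
Apply Gauss's area formula: 2A = Σ (x_i·y_{i+1} − x_{i+1}·y_i), indices taken mod 3.
Σ = (-12) + (21) + (-4) = 5
Area = |Σ|/2 = 2.5.
Net area = 149.5 − 2.5 = 147.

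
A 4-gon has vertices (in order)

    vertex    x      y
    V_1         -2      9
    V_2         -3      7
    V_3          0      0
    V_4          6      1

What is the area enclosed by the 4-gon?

Σ = (13) + (0) + (0) + (56) = 69
Area = |Σ|/2 = 34.5.

34.5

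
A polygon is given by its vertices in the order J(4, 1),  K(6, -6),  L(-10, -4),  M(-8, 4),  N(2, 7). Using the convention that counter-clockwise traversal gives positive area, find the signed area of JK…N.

-138

Σ = (-30) + (-84) + (-72) + (-64) + (-26) = -276
Signed area = Σ/2 = -138 (negative ⇒ clockwise traversal).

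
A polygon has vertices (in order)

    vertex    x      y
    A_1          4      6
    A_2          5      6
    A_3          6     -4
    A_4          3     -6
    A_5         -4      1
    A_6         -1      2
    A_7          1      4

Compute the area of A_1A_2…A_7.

Σ = (-6) + (-56) + (-24) + (-21) + (-7) + (-6) + (-10) = -130
Area = |Σ|/2 = 65.

65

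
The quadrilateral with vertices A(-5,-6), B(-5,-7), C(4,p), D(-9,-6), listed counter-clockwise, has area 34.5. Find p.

9

Write out the shoelace sum; only the two edges meeting at C involve p:
2·Area = [((-5)·p − 4·(-7)) + (4·(-6) − (-9)·p)] + 29
       = 4·p + 33 = 69
⇒ p = 9.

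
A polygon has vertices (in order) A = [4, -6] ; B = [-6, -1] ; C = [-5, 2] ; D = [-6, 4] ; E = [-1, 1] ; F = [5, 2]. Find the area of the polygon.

Apply Gauss's area formula: 2A = Σ (x_i·y_{i+1} − x_{i+1}·y_i), indices taken mod 6.
Cross-terms: -40, -17, -8, -2, -7, -38  ⇒  Σ = -112
Area = |Σ|/2 = 56.

56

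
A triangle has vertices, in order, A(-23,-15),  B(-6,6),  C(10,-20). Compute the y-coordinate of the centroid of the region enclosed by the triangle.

Apply the surveyor's formula. First the cross-terms c_i = x_i·y_{i+1} − x_{i+1}·y_i:
  -228, 60, -610  ⇒  2A = -778, A = -389.
Then Σ (y_i + y_{i+1})·c_i = 22562, so ȳ = 22562 / (6·(-389)) = -29/3.

-29/3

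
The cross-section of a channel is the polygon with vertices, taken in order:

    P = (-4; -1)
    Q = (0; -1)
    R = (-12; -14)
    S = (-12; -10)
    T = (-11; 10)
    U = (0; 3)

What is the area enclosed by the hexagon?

Cross-terms: 4, -12, -48, -230, -33, 12  ⇒  Σ = -307
Area = |Σ|/2 = 153.5.

153.5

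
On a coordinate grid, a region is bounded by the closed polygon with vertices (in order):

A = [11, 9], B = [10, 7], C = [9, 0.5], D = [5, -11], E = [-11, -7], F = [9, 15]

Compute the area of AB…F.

Apply the shoelace formula: 2A = Σ (x_i·y_{i+1} − x_{i+1}·y_i), indices taken mod 6.
Σ = (-13) + (-58) + (-101.5) + (-156) + (-102) + (-84) = -514.5
Area = |Σ|/2 = 257.25.

257.25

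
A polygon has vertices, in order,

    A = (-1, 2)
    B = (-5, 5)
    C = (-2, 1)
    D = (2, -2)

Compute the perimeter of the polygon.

20

|AB| = √((-4)² + (3)²) = √25 = 5
|BC| = √((3)² + (-4)²) = √25 = 5
|CD| = √((4)² + (-3)²) = √25 = 5
|DA| = √((-3)² + (4)²) = √25 = 5
Perimeter = 5 + 5 + 5 + 5 = 20.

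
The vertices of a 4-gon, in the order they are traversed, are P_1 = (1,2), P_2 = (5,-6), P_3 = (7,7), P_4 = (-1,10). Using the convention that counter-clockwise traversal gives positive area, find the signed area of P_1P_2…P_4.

Σ = (-16) + (77) + (77) + (-12) = 126
Signed area = Σ/2 = 63 (positive ⇒ counter-clockwise traversal).

63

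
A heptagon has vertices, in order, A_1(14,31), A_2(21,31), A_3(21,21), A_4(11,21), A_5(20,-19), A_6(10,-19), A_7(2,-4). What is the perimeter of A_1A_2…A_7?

132

|A_1A_2| = √((7)² + (0)²) = √49 = 7
|A_2A_3| = √((0)² + (-10)²) = √100 = 10
|A_3A_4| = √((-10)² + (0)²) = √100 = 10
|A_4A_5| = √((9)² + (-40)²) = √1681 = 41
|A_5A_6| = √((-10)² + (0)²) = √100 = 10
|A_6A_7| = √((-8)² + (15)²) = √289 = 17
|A_7A_1| = √((12)² + (35)²) = √1369 = 37
Perimeter = 7 + 10 + 10 + 41 + 10 + 17 + 37 = 132.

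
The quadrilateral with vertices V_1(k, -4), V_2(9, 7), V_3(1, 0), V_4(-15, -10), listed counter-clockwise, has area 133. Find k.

11

The doubled signed area Σ (x_i y_{i+1} − x_{i+1} y_i) is linear in k.
With k=0 it equals 79; the coefficient of k is 17 (from the two edges through V_1).
So 17·k + 79 = 2·133 = 266 ⇒ k = 11.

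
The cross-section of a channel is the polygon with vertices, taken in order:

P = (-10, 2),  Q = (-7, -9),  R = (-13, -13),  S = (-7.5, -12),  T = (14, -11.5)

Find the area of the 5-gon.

151.875

Σ = (104) + (-26) + (58.5) + (254.25) + (-87) = 303.75
Area = |Σ|/2 = 151.875.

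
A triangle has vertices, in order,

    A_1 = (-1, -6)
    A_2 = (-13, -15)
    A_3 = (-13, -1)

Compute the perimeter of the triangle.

42

|A_1A_2| = √((-12)² + (-9)²) = √225 = 15
|A_2A_3| = √((0)² + (14)²) = √196 = 14
|A_3A_1| = √((12)² + (-5)²) = √169 = 13
Perimeter = 15 + 14 + 13 = 42.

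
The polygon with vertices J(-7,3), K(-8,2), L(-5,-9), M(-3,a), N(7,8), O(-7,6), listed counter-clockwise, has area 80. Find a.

The doubled signed area Σ (x_i y_{i+1} − x_{i+1} y_i) is linear in a.
With a=0 it equals 160; the coefficient of a is -12 (from the two edges through M).
So -12·a + 160 = 2·80 = 160 ⇒ a = 0.

0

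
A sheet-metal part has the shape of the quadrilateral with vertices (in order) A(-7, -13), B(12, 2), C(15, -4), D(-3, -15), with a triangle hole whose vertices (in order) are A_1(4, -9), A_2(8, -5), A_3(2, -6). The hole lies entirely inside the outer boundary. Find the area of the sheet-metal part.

109.5

Outer boundary:
Cross-terms: 142, -78, -237, -66  ⇒  Σ = -239
Area = |Σ|/2 = 119.5.
Hole:
Apply Gauss's area formula: 2A = Σ (x_i·y_{i+1} − x_{i+1}·y_i), indices taken mod 3.
Σ = (52) + (-38) + (6) = 20
Area = |Σ|/2 = 10.
Net area = 119.5 − 10 = 109.5.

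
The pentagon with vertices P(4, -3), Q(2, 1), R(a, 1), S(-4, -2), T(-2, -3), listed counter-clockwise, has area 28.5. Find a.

-5

The doubled signed area Σ (x_i y_{i+1} − x_{i+1} y_i) is linear in a.
With a=0 it equals 42; the coefficient of a is -3 (from the two edges through R).
So -3·a + 42 = 2·28.5 = 57 ⇒ a = -5.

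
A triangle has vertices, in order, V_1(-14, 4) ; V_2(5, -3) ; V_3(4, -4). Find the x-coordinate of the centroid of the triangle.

Apply the shoelace (surveyor's) formula. First the cross-terms c_i = x_i·y_{i+1} − x_{i+1}·y_i:
  22, -8, -40  ⇒  2A = -26, A = -13.
Then Σ (x_i + x_{i+1})·c_i = 130, so x̄ = 130 / (6·(-13)) = -5/3.

-5/3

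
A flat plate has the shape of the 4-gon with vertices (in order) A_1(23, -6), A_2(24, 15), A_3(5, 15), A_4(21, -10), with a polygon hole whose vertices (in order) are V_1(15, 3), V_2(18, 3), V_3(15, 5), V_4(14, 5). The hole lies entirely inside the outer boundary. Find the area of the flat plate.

252.5

Outer boundary:
A_1→A_2: (23)(15) − (24)(-6) = 489
A_2→A_3: (24)(15) − (5)(15) = 285
A_3→A_4: (5)(-10) − (21)(15) = -365
A_4→A_1: (21)(-6) − (23)(-10) = 104
Σ = 513
Area = |Σ|/2 = 256.5.
Hole:
Apply the shoelace (surveyor's) formula: 2A = Σ (x_i·y_{i+1} − x_{i+1}·y_i), indices taken mod 4.
Σ = (-9) + (45) + (5) + (-33) = 8
Area = |Σ|/2 = 4.
Net area = 256.5 − 4 = 252.5.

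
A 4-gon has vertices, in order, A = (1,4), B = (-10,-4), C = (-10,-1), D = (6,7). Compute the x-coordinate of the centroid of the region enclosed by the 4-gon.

Apply the shoelace formula. First the cross-terms c_i = x_i·y_{i+1} − x_{i+1}·y_i:
  36, -30, -64, 17  ⇒  2A = -41, A = -20.5.
Then Σ (x_i + x_{i+1})·c_i = 651, so x̄ = 651 / (6·(-20.5)) = -217/41.

-217/41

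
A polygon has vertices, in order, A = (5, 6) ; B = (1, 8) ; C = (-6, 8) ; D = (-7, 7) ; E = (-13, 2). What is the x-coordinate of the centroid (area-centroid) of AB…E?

-1094/279

Apply the shoelace (surveyor's) formula. First the cross-terms c_i = x_i·y_{i+1} − x_{i+1}·y_i:
  34, 56, 14, 77, -88  ⇒  2A = 93, A = 46.5.
Then Σ (x_i + x_{i+1})·c_i = -1094, so x̄ = -1094 / (6·46.5) = -1094/279.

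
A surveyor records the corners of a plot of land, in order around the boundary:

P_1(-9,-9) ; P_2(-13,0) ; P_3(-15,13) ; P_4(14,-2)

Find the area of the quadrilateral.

291

Apply Gauss's area formula: 2A = Σ (x_i·y_{i+1} − x_{i+1}·y_i), indices taken mod 4.
Σ = (-117) + (-169) + (-152) + (-144) = -582
Area = |Σ|/2 = 291.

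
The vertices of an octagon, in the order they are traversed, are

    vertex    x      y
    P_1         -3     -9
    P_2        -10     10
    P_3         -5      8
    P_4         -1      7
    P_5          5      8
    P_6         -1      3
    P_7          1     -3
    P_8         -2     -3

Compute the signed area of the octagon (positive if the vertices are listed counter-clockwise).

-98.5

Apply the shoelace (surveyor's) formula: 2A = Σ (x_i·y_{i+1} − x_{i+1}·y_i), indices taken mod 8.
Cross-terms: -120, -30, -27, -43, 23, 0, -9, 9  ⇒  Σ = -197
Signed area = Σ/2 = -98.5 (negative ⇒ clockwise traversal).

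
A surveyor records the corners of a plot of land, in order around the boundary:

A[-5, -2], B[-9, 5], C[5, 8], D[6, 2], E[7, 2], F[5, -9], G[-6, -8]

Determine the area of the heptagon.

Apply the surveyor's formula: 2A = Σ (x_i·y_{i+1} − x_{i+1}·y_i), indices taken mod 7.
Σ = (-43) + (-97) + (-38) + (-2) + (-73) + (-94) + (-28) = -375
Area = |Σ|/2 = 187.5.

187.5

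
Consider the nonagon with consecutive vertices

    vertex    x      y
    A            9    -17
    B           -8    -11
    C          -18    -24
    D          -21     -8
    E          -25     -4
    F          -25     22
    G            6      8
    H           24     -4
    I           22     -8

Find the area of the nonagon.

1160.5

Σ = (-235) + (-6) + (-360) + (-116) + (-650) + (-332) + (-216) + (-104) + (-302) = -2321
Area = |Σ|/2 = 1160.5.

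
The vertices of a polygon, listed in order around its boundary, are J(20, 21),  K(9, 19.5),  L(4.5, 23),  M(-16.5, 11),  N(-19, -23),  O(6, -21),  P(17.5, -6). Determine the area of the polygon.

Σ = (201) + (119.25) + (429) + (588.5) + (537) + (331.5) + (487.5) = 2693.75
Area = |Σ|/2 = 1346.875.

1346.875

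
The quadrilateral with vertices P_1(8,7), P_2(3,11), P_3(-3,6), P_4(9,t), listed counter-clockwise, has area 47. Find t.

The doubled signed area Σ (x_i y_{i+1} − x_{i+1} y_i) is linear in t.
With t=0 it equals 127; the coefficient of t is -11 (from the two edges through P_4).
So -11·t + 127 = 2·47 = 94 ⇒ t = 3.

3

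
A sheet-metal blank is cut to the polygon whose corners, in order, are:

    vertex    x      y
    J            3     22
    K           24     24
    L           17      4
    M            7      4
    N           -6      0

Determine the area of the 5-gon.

418

J→K: (3)(24) − (24)(22) = -456
K→L: (24)(4) − (17)(24) = -312
L→M: (17)(4) − (7)(4) = 40
M→N: (7)(0) − (-6)(4) = 24
N→J: (-6)(22) − (3)(0) = -132
Σ = -836
Area = |Σ|/2 = 418.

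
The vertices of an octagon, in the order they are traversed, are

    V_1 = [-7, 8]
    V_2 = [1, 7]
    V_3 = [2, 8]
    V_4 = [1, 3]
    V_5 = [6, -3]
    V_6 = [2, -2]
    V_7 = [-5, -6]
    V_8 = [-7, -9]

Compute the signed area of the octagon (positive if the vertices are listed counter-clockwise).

-115

Apply the surveyor's formula: 2A = Σ (x_i·y_{i+1} − x_{i+1}·y_i), indices taken mod 8.
V_1→V_2: (-7)(7) − (1)(8) = -57
V_2→V_3: (1)(8) − (2)(7) = -6
V_3→V_4: (2)(3) − (1)(8) = -2
V_4→V_5: (1)(-3) − (6)(3) = -21
V_5→V_6: (6)(-2) − (2)(-3) = -6
V_6→V_7: (2)(-6) − (-5)(-2) = -22
V_7→V_8: (-5)(-9) − (-7)(-6) = 3
V_8→V_1: (-7)(8) − (-7)(-9) = -119
Σ = -230
Signed area = Σ/2 = -115 (negative ⇒ clockwise traversal).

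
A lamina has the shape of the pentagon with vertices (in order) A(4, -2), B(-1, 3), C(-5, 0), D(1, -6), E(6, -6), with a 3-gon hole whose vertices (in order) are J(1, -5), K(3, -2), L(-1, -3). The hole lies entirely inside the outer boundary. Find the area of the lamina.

43.5

Outer boundary:
Σ = (10) + (15) + (30) + (30) + (12) = 97
Area = |Σ|/2 = 48.5.
Hole:
Cross-terms: 13, -11, 8  ⇒  Σ = 10
Area = |Σ|/2 = 5.
Net area = 48.5 − 5 = 43.5.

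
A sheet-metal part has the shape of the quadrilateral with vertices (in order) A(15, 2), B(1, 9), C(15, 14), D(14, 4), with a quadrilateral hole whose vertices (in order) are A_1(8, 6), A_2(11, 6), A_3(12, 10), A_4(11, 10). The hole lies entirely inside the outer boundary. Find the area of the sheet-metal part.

Outer boundary:
Σ = (133) + (-121) + (-136) + (-32) = -156
Area = |Σ|/2 = 78.
Hole:
A_1→A_2: (8)(6) − (11)(6) = -18
A_2→A_3: (11)(10) − (12)(6) = 38
A_3→A_4: (12)(10) − (11)(10) = 10
A_4→A_1: (11)(6) − (8)(10) = -14
Σ = 16
Area = |Σ|/2 = 8.
Net area = 78 − 8 = 70.

70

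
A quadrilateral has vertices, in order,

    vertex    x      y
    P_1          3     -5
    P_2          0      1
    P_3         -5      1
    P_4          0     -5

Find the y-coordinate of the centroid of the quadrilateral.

Apply the shoelace formula. First the cross-terms c_i = x_i·y_{i+1} − x_{i+1}·y_i:
  3, 5, 25, 15  ⇒  2A = 48, A = 24.
Then Σ (y_i + y_{i+1})·c_i = -252, so ȳ = -252 / (6·24) = -1.75.

-1.75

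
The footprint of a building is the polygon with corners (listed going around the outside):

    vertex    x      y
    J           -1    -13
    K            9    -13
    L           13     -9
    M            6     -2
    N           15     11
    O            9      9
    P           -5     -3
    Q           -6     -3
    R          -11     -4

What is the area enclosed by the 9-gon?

Σ = (130) + (88) + (28) + (96) + (36) + (18) + (-3) + (-9) + (139) = 523
Area = |Σ|/2 = 261.5.

261.5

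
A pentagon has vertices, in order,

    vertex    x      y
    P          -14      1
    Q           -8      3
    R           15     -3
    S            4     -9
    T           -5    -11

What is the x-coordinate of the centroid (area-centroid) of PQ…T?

Apply Gauss's area formula. First the cross-terms c_i = x_i·y_{i+1} − x_{i+1}·y_i:
  -34, -21, -123, -89, -159  ⇒  2A = -426, A = -213.
Then Σ (x_i + x_{i+1})·c_i = 1374, so x̄ = 1374 / (6·(-213)) = -229/213.

-229/213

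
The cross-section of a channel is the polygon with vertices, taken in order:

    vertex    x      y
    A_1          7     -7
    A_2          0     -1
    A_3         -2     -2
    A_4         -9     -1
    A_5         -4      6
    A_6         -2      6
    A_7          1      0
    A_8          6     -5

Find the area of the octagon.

Cross-terms: -7, -2, -16, -58, -12, -6, -5, -7  ⇒  Σ = -113
Area = |Σ|/2 = 56.5.

56.5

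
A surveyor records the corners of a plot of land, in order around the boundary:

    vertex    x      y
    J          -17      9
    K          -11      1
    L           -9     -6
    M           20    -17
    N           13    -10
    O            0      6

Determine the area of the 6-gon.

Apply the surveyor's formula: 2A = Σ (x_i·y_{i+1} − x_{i+1}·y_i), indices taken mod 6.
Σ = (82) + (75) + (273) + (21) + (78) + (102) = 631
Area = |Σ|/2 = 315.5.

315.5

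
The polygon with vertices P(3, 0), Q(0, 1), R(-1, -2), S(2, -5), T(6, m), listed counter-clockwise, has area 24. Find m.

-5

Write out the shoelace sum; only the two edges meeting at T involve m:
2·Area = [(2·m − 6·(-5)) + (6·0 − 3·m)] + 13
       = -1·m + 43 = 48
⇒ m = -5.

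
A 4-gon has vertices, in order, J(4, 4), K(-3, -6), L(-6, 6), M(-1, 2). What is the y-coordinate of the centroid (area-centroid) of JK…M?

8/21

Apply the shoelace (surveyor's) formula. First the cross-terms c_i = x_i·y_{i+1} − x_{i+1}·y_i:
  -12, -54, -6, -12  ⇒  2A = -84, A = -42.
Then Σ (y_i + y_{i+1})·c_i = -96, so ȳ = -96 / (6·(-42)) = 8/21.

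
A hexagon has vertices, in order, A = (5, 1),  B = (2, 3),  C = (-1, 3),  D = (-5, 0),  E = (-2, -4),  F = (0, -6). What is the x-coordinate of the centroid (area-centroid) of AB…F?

-4/297

Apply Gauss's area formula. First the cross-terms c_i = x_i·y_{i+1} − x_{i+1}·y_i:
  13, 9, 15, 20, 12, 30  ⇒  2A = 99, A = 49.5.
Then Σ (x_i + x_{i+1})·c_i = -4, so x̄ = -4 / (6·49.5) = -4/297.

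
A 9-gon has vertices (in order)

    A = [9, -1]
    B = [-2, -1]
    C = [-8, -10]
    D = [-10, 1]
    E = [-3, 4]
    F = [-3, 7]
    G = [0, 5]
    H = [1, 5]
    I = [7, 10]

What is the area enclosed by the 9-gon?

Σ = (-11) + (12) + (-108) + (-37) + (-9) + (-15) + (-5) + (-25) + (-97) = -295
Area = |Σ|/2 = 147.5.

147.5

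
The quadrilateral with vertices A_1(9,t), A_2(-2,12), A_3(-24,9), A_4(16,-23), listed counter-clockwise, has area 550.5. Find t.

The doubled signed area Σ (x_i y_{i+1} − x_{i+1} y_i) is linear in t.
With t=0 it equals 993; the coefficient of t is 18 (from the two edges through A_1).
So 18·t + 993 = 2·550.5 = 1101 ⇒ t = 6.

6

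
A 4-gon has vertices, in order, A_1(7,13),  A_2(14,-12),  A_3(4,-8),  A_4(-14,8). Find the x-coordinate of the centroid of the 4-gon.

178/81

Apply Gauss's area formula. First the cross-terms c_i = x_i·y_{i+1} − x_{i+1}·y_i:
  -266, -64, -80, -238  ⇒  2A = -648, A = -324.
Then Σ (x_i + x_{i+1})·c_i = -4272, so x̄ = -4272 / (6·(-324)) = 178/81.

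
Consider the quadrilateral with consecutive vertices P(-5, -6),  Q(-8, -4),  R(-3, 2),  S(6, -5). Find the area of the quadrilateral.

57

Σ = (-28) + (-28) + (3) + (-61) = -114
Area = |Σ|/2 = 57.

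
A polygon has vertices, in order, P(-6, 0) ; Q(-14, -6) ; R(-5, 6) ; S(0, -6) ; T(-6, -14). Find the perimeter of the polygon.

|PQ| = √((-8)² + (-6)²) = √100 = 10
|QR| = √((9)² + (12)²) = √225 = 15
|RS| = √((5)² + (-12)²) = √169 = 13
|ST| = √((-6)² + (-8)²) = √100 = 10
|TP| = √((0)² + (14)²) = √196 = 14
Perimeter = 10 + 15 + 13 + 10 + 14 = 62.

62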